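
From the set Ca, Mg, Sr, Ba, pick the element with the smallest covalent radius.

Mg

Mg is in period 3, group 2; Ca is in period 4, group 2; Sr is in period 5, group 2; Ba is in period 6, group 2.
Atomic radius shrinks across a period as nuclear charge pulls the same shell inward, and grows down a group as new shells are added.
All are in group 2, so atomic radius increases down the group.
The smallest covalent radius among these belongs to Mg.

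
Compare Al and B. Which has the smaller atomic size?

B

B is in period 2, group 13; Al is in period 3, group 13.
Radius decreases left→right (rising Z_eff, same n) and increases top→bottom (higher n).
All are in group 13, so atomic radius increases down the group.
So B has the smaller atomic size (B < Al).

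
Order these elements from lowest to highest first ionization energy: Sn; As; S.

Sn, As, S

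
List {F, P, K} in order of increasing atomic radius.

Radius decreases left→right (rising Z_eff, same n) and increases top→bottom (higher n).
Here both period and group differ, so the two effects have to be weighed against each other.
P > F: both effects reinforce here, so P is clearly the larger of the two.
K > P: both effects reinforce here, so K is clearly the larger of the two.
Tabulated atomic radius (pm): F 64, P 111, K 196.
So from smallest to largest: F < P < K.

F < P < K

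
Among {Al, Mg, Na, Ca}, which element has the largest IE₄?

The fourth ionization energy removes an electron from the +3 ion. For each element: Al³⁺ is the bare [Ne] core; Mg³⁺ is already 1 electron into the core; Na³⁺ is already 2 electrons into the core; Ca³⁺ is already 1 electron into the core.
All of these are removing an electron from a noble-gas core or deeper; the smaller core (lower principal quantum number) is held far more tightly, and within a period the higher nuclear charge binds the same core more tightly.
Tabulated IE_4 (kJ/mol): Al 11577, Mg 10543, Na 9543, Ca 6491.
Putting it together, IE_4: Ca < Na < Mg < Al.

Al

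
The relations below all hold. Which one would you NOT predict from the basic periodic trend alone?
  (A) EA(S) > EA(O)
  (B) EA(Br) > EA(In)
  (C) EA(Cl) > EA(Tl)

The general trend: electron affinity increases across a period and decreases down a group.
(A) S (period 3, group 16) vs O (period 2, group 16): the stated order contradicts the simple trend.
(B) Br (period 4, group 17) vs In (period 5, group 13): the stated order agrees with the simple trend.
(C) Cl (period 3, group 17) vs Tl (period 6, group 13): the stated order agrees with the simple trend.
The exception is (A): the compact 2p subshell of O repels the added electron more than S's larger 3p does.

(A)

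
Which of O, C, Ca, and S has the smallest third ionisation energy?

The third ionization energy removes an electron from the +2 ion. For each element: O²⁺ still has 4 valence electrons; C²⁺ still has 2 valence electrons; Ca²⁺ is the bare [Ar] core; S²⁺ still has 4 valence electrons.
Usually core removal costs more than valence removal, but here the competition is close: a tightly held n=2 valence electron can cost more to remove than an n=3 core electron, so the actual values have to decide it.
Valence configurations: O²⁺ [He]2s²2p², C²⁺ [He]2s², S²⁺ [Ne]3s²3p².
Tabulated IE_3 (kJ/mol): O 5300, C 4620, Ca 4912, S 3357.
Hence IE_3: S < C < Ca < O.

S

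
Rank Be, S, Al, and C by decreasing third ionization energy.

IE_3 is the cost of taking one more electron from the +2 cation: Be²⁺ is the bare [He] core; S²⁺ still has 4 valence electrons; Al²⁺ still has 1 valence electron; C²⁺ still has 2 valence electrons.
Pulling an electron out of a noble-gas core costs far more than removing a remaining valence electron, so Be sits at the high end of IE_3.
Valence configurations: S²⁺ [Ne]3s²3p², Al²⁺ [Ne]3s¹, C²⁺ [He]2s².
Approximate IE_3 values (kJ/mol): Be 14849, S 3357, Al 2745, C 4620.
Overall IE_3 order: Al < S < C < Be.

Be, C, S, Al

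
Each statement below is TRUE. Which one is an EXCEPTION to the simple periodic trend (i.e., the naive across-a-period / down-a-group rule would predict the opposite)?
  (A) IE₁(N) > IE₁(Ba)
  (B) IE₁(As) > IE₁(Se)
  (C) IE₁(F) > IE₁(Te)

(B)

The general trend: first ionisation energy increases across a period and decreases down a group.
(A) N (period 2, group 15) vs Ba (period 6, group 2): the stated order agrees with the simple trend.
(B) As (period 4, group 15) vs Se (period 4, group 16): the stated order contradicts the simple trend.
(C) F (period 2, group 17) vs Te (period 5, group 16): the stated order agrees with the simple trend.
The exception is (B): Se (4p⁴) ionizes more easily than half-filled As (4p³).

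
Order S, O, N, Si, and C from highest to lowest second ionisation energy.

O > N > C > S > Si

Consider each +1 ion: S⁺ still has 5 valence electrons; O⁺ still has 5 valence electrons; N⁺ still has 4 valence electrons; Si⁺ still has 3 valence electrons; C⁺ still has 3 valence electrons.
All are still removing valence electrons, so compare the +1 ions as you would atoms: IE_2 generally rises across a period (higher Z_eff) and falls down a group (larger shell), subject to the usual subshell exceptions.
Valence configurations: S⁺ [Ne]3s²3p³, O⁺ [He]2s²2p³, N⁺ [He]2s²2p², Si⁺ [Ne]3s²3p¹, C⁺ [He]2s²2p¹.
Tabulated IE_2 (kJ/mol): S 2252, O 3388, N 2856, Si 1577, C 2353.
So the second ionization energies run Si < S < C < N < O.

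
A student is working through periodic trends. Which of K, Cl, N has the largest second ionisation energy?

Consider each +1 ion: K⁺ is the bare [Ar] core; Cl⁺ still has 6 valence electrons; N⁺ still has 4 valence electrons.
Pulling an electron out of a noble-gas core costs far more than removing a remaining valence electron, so K sits at the high end of IE_2.
Valence configurations: Cl⁺ [Ne]3s²3p⁴, N⁺ [He]2s²2p².
Approximate IE_2 values (kJ/mol): K 3052, Cl 2298, N 2856.
Putting it together, IE_2: Cl < N < K.

K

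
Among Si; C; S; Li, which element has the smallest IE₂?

Si

Consider each +1 ion: Si⁺ still has 3 valence electrons; C⁺ still has 3 valence electrons; S⁺ still has 5 valence electrons; Li⁺ is the bare [He] core.
Core electrons are held far more tightly than valence electrons, so Li tops the IE_2 order.
Valence configurations: Si⁺ [Ne]3s²3p¹, C⁺ [He]2s²2p¹, S⁺ [Ne]3s²3p³.
The numbers (kJ/mol): Si 1577, C 2353, S 2252, Li 7298.
Overall IE_2 order: Si < S < C < Li.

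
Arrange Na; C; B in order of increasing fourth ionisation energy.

C < Na < B

After 3 electrons have been removed, what remains? Na³⁺ is already 2 electrons into the core; C³⁺ still has 1 valence electron; B³⁺ is the bare [He] core.
Core electrons are held far more tightly than valence electrons, so Na and B top the IE_4 order.
Tabulated IE_4 (kJ/mol): Na 9543, C 6223, B 25026.
So the fourth ionization energies run C < Na < B.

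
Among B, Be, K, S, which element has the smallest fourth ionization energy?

S

After 3 electrons have been removed, what remains? B³⁺ is the bare [He] core; Be³⁺ is already 1 electron into the core; K³⁺ is already 2 electrons into the core; S³⁺ still has 3 valence electrons.
Pulling an electron out of a noble-gas core costs far more than removing a remaining valence electron, so K, Be and B sit at the high end of IE_4.
The numbers (kJ/mol): B 25026, Be 21007, K 5877, S 4556.
Putting it together, IE_4: S < K < Be < B.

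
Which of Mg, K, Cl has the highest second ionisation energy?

K

Consider each +1 ion: Mg⁺ still has 1 valence electron; K⁺ is the bare [Ar] core; Cl⁺ still has 6 valence electrons.
Breaking into a closed-shell core is much more expensive than removing a leftover valence electron — K has the largest IE_2 here.
Valence configurations: Mg⁺ [Ne]3s¹, Cl⁺ [Ne]3s²3p⁴.
Approximate IE_2 values (kJ/mol): Mg 1451, K 3052, Cl 2298.
Putting it together, IE_2: Mg < Cl < K.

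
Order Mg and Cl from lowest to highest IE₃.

Cl < Mg

The third ionization energy removes an electron from the +2 ion. For each element: Mg²⁺ is the bare [Ne] core; Cl²⁺ still has 5 valence electrons.
Breaking into a closed-shell core is much more expensive than removing a leftover valence electron — Mg has the largest IE_3 here.
The numbers (kJ/mol): Mg 7733, Cl 3822.
Overall IE_3 order: Cl < Mg.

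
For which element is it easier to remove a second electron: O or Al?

Al

IE_2 is the cost of taking one more electron from the +1 cation: O⁺ still has 5 valence electrons; Al⁺ still has 2 valence electrons.
All are still removing valence electrons, so compare the +1 ions as you would atoms: IE_2 generally rises across a period (higher Z_eff) and falls down a group (larger shell), subject to the usual subshell exceptions.
Valence configurations: O⁺ [He]2s²2p³, Al⁺ [Ne]3s².
The numbers (kJ/mol): O 3388, Al 1817.
So the second ionization energies run Al < O.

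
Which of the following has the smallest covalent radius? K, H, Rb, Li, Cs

H is in period 1, group 1; Li is in period 2, group 1; K is in period 4, group 1; Rb is in period 5, group 1; Cs is in period 6, group 1.
Atomic radius shrinks across a period as nuclear charge pulls the same shell inward, and grows down a group as new shells are added.
All are in group 1, so atomic radius increases down the group.
The smallest covalent radius among these belongs to H.

H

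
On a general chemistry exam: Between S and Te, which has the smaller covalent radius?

S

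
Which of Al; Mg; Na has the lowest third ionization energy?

Al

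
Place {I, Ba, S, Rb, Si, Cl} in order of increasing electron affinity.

Ba, Rb, Si, S, I, Cl

Si is in period 3, group 14; S is in period 3, group 16; Cl is in period 3, group 17; Rb is in period 5, group 1; I is in period 5, group 17; Ba is in period 6, group 2.
Atoms with high Z_eff and room in the valence shell (especially the halogens) have the most exothermic electron affinities.
Neither a single period nor a single group — weigh both effects.
Rb > Ba: the two effects oppose for this pair; the down-group effect wins (47 vs 14 kJ/mol).
Si > Rb: both effects reinforce here, so Si is clearly the higher of the two.
S > Si: both are in period 3; the period trend gives S the larger value.
I > S: period and group pull opposite ways; the across-period shift dominates (295 vs 200 kJ/mol).
Cl > I: Cl sits above I in group 17, so the down-group effect alone puts Cl higher.
For reference (kJ/mol): Si 134, S 200, Cl 349, Rb 47, I 295, Ba 14.
So from lowest to highest: Ba < Rb < Si < S < I < Cl.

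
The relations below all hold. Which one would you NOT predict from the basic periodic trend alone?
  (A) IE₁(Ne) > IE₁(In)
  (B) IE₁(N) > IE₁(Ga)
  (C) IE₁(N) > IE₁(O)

(C)

The general trend: first ionization energy increases across a period and decreases down a group.
(A) Ne (period 2, group 18) vs In (period 5, group 13): the stated order agrees with the simple trend.
(B) N (period 2, group 15) vs Ga (period 4, group 13): the stated order agrees with the simple trend.
(C) N (period 2, group 15) vs O (period 2, group 16): the stated order contradicts the simple trend.
The exception is (C): pairing an electron in O's 2p⁴ costs repulsion energy, so O ionizes more easily than half-filled N (2p³).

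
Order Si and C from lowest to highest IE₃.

Si, C

Consider each +2 ion: Si²⁺ still has 2 valence electrons; C²⁺ still has 2 valence electrons.
All are still removing valence electrons, so compare the +2 ions as you would atoms: IE_3 generally rises across a period (higher Z_eff) and falls down a group (larger shell), subject to the usual subshell exceptions.
Valence configurations: Si²⁺ [Ne]3s², C²⁺ [He]2s².
Approximate IE_3 values (kJ/mol): Si 3232, C 4620.
Hence IE_3: Si < C.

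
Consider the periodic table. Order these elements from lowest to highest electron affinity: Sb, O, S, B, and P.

B < P < Sb < O < S

B is in period 2, group 13; O is in period 2, group 16; P is in period 3, group 15; S is in period 3, group 16; Sb is in period 5, group 15.
Electron affinity generally becomes more exothermic across a period toward the halogens and less exothermic down a group.
Neither a single period nor a single group — weigh both effects.
P > B: the two effects oppose for this pair; the across-period effect wins (72 vs 27 kJ/mol).
Sb > P: this pair runs against the simple trend — see the exception note.
O > Sb: both effects reinforce here, so O is clearly the higher of the two.
S > O: this pair runs against the simple trend — see the exception note.
Note the exception: Sb has a higher electron affinity than P, contrary to the simple trend — both are half-filled np³, but the pairing/repulsion penalty for the added electron shrinks as the p orbitals become larger and more diffuse down the group, and for Sb that outweighs the weaker nuclear attraction.
Note the exception: S has a higher electron affinity than O, contrary to the simple trend — the compact 2p subshell of O repels the added electron more than S's larger 3p does.
For reference (kJ/mol): B 27, O 141, P 72, S 200, Sb 103.
So from lowest to highest: B < P < Sb < O < S.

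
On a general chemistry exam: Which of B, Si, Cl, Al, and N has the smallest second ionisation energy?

Si

IE_2 is the cost of taking one more electron from the +1 cation: B⁺ still has 2 valence electrons; Si⁺ still has 3 valence electrons; Cl⁺ still has 6 valence electrons; Al⁺ still has 2 valence electrons; N⁺ still has 4 valence electrons.
All are still removing valence electrons, so compare the +1 ions as you would atoms: IE_2 generally rises across a period (higher Z_eff) and falls down a group (larger shell), subject to the usual subshell exceptions.
Valence configurations: B⁺ [He]2s², Si⁺ [Ne]3s²3p¹, Cl⁺ [Ne]3s²3p⁴, Al⁺ [Ne]3s², N⁺ [He]2s²2p².
Si⁺ loses a lone 3p electron whereas Al⁺ must break into a filled 3s² pair, so IE_2(Al) > IE_2(Si) even though Si has the higher nuclear charge.
Approximate IE_2 values (kJ/mol): B 2427, Si 1577, Cl 2298, Al 1817, N 2856.
Overall IE_2 order: Si < Al < Cl < B < N.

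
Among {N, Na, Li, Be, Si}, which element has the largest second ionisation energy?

Consider each +1 ion: N⁺ still has 4 valence electrons; Na⁺ is the bare [Ne] core; Li⁺ is the bare [He] core; Be⁺ still has 1 valence electron; Si⁺ still has 3 valence electrons.
Breaking into a closed-shell core is much more expensive than removing a leftover valence electron — Na and Li have the largest IE_2 here.
Valence configurations: N⁺ [He]2s²2p², Be⁺ [He]2s¹, Si⁺ [Ne]3s²3p¹.
The numbers (kJ/mol): N 2856, Na 4562, Li 7298, Be 1757, Si 1577.
Hence IE_2: Si < Be < N < Na < Li.

Li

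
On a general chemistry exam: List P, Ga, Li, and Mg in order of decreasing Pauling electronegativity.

Li is in period 2, group 1; Mg is in period 3, group 2; P is in period 3, group 15; Ga is in period 4, group 13.
Atoms toward the upper right of the periodic table pull bonding electrons most strongly.
Neither a single period nor a single group — weigh both effects.
Mg > Li: the two effects oppose for this pair; the across-period effect wins (1.31 vs 0.98).
Ga > Mg: the two effects oppose for this pair; the across-period effect wins (1.81 vs 1.31).
P > Ga: relative to Ga, both the across-period and down-group shifts push P's electronegativity up.
For reference (Pauling): Li 0.98, Mg 1.31, P 2.19, Ga 1.81.
So from highest to lowest: P > Ga > Mg > Li.

P, Ga, Mg, Li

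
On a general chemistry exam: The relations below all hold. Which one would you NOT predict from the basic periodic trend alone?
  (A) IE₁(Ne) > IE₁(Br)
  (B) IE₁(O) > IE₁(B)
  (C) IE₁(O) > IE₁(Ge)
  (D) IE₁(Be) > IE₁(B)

The general trend: IE₁ increases across a period and decreases down a group.
(A) Ne (period 2, group 18) vs Br (period 4, group 17): the stated order agrees with the simple trend.
(B) O (period 2, group 16) vs B (period 2, group 13): the stated order agrees with the simple trend.
(C) O (period 2, group 16) vs Ge (period 4, group 14): the stated order agrees with the simple trend.
(D) Be (period 2, group 2) vs B (period 2, group 13): the stated order contradicts the simple trend.
The exception is (D): removing B's lone 2p electron is easier than breaking Be's filled 2s².

(D)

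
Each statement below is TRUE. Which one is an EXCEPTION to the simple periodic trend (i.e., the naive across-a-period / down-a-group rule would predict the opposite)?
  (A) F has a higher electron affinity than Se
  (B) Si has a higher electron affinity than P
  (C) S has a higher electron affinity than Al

The general trend: electron affinity increases across a period and decreases down a group.
(A) F (period 2, group 17) vs Se (period 4, group 16): the stated order agrees with the simple trend.
(B) Si (period 3, group 14) vs P (period 3, group 15): the stated order contradicts the simple trend.
(C) S (period 3, group 16) vs Al (period 3, group 13): the stated order agrees with the simple trend.
The exception is (B): adding an electron to P's half-filled 3p³ is unfavourable, so Si (3p²) has the more exothermic EA.

(B)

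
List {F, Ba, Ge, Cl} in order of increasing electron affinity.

F is in period 2, group 17; Cl is in period 3, group 17; Ge is in period 4, group 14; Ba is in period 6, group 2.
Electron affinity generally becomes more exothermic across a period toward the halogens and less exothermic down a group.
Neither a single period nor a single group — weigh both effects.
Ge > Ba: relative to Ba, both the across-period and down-group shifts push Ge's electron affinity up.
F > Ge: both effects reinforce here, so F is clearly the higher of the two.
Cl > F: this pair runs against the simple trend — see the exception note.
Note the exception: Cl has a higher electron affinity than F, contrary to the simple trend — F's small 2p subshell makes the incoming electron feel strong e⁻–e⁻ repulsion, so Cl actually releases more energy on gaining an electron.
For reference (kJ/mol): F 328, Cl 349, Ge 119, Ba 14.
So from lowest to highest: Ba < Ge < F < Cl.

Ba, Ge, F, Cl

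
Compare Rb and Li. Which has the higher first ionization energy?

Li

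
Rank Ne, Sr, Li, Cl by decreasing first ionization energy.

Ne, Cl, Sr, Li

Li is in period 2, group 1; Ne is in period 2, group 18; Cl is in period 3, group 17; Sr is in period 5, group 2.
Removing the outermost electron gets harder across a period and easier down a group.
These span different periods and groups, so the two trends combine.
Sr > Li: the two effects oppose for this pair; the across-period effect wins (550 vs 520 kJ/mol).
Cl > Sr: relative to Sr, both the across-period and down-group shifts push Cl's first ionization energy up.
Ne > Cl: both effects reinforce here, so Ne is clearly the higher of the two.
Tabulated first ionization energy (kJ/mol): Li 520, Ne 2081, Cl 1251, Sr 550.
So from highest to lowest: Ne > Cl > Sr > Li.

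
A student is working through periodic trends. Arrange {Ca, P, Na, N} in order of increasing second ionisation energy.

Ca < P < N < Na

IE_2 is the cost of taking one more electron from the +1 cation: Ca⁺ still has 1 valence electron; P⁺ still has 4 valence electrons; Na⁺ is the bare [Ne] core; N⁺ still has 4 valence electrons.
Breaking into a closed-shell core is much more expensive than removing a leftover valence electron — Na has the largest IE_2 here.
Valence configurations: Ca⁺ [Ar]4s¹, P⁺ [Ne]3s²3p², N⁺ [He]2s²2p².
Tabulated IE_2 (kJ/mol): Ca 1145, P 1907, Na 4562, N 2856.
Overall IE_2 order: Ca < P < N < Na.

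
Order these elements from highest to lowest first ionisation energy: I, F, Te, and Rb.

IE₁ increases left→right with effective nuclear charge and decreases top→bottom as the valence shell moves farther out.
Here both period and group differ, so the two effects have to be weighed against each other.
Te > Rb: both are in period 5; the period trend gives Te the larger value.
I > Te: I lies to the right of Te in period 5, so the across-period effect alone puts I higher.
F > I: F sits above I in group 17, so the down-group effect alone puts F higher.
Tabulated first ionization energy (kJ/mol): F 1681, Rb 403, Te 869, I 1008.
So from highest to lowest: F > I > Te > Rb.

F > I > Te > Rb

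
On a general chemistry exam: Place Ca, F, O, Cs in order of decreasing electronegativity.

F > O > Ca > Cs

O is in period 2, group 16; F is in period 2, group 17; Ca is in period 4, group 2; Cs is in period 6, group 1.
Electronegativity increases across a period and decreases down a group, tracking effective nuclear charge and atomic size.
These span different periods and groups, so the two trends combine.
Ca > Cs: relative to Cs, both the across-period and down-group shifts push Ca's electronegativity up.
O > Ca: relative to Ca, both the across-period and down-group shifts push O's electronegativity up.
F > O: F lies to the right of O in period 2, so the across-period effect alone puts F higher.
Tabulated electronegativity (Pauling): O 3.44, F 3.98, Ca 1.00, Cs 0.79.
So from highest to lowest: F > O > Ca > Cs.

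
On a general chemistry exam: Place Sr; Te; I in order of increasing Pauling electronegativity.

Sr < Te < I

Sr is in period 5, group 2; Te is in period 5, group 16; I is in period 5, group 17.
EN rises left→right (higher Z_eff, smaller atoms) and falls top→bottom (larger, more shielded atoms).
All lie in period 5, so electronegativity increases left to right.
So from lowest to highest: Sr < Te < I.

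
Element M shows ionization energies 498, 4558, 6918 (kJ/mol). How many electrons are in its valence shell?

Look for the largest jump between consecutive ionization energies: IE2/IE1 ≈ 9.2, far larger than any earlier ratio.
That jump marks the point where a core electron is being removed. So the atom has 1 valence electron.

1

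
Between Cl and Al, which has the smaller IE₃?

Al

Consider each +2 ion: Cl²⁺ still has 5 valence electrons; Al²⁺ still has 1 valence electron.
All are still removing valence electrons, so compare the +2 ions as you would atoms: IE_3 generally rises across a period (higher Z_eff) and falls down a group (larger shell), subject to the usual subshell exceptions.
Valence configurations: Cl²⁺ [Ne]3s²3p³, Al²⁺ [Ne]3s¹.
Tabulated IE_3 (kJ/mol): Cl 3822, Al 2745.
Putting it together, IE_3: Al < Cl.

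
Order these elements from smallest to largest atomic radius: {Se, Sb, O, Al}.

O is in period 2, group 16; Al is in period 3, group 13; Se is in period 4, group 16; Sb is in period 5, group 15.
Atomic radius shrinks across a period as nuclear charge pulls the same shell inward, and grows down a group as new shells are added.
Neither a single period nor a single group — weigh both effects.
Se > O: Se sits below O in group 16, so the down-group effect alone puts Se larger.
Al > Se: the two effects oppose for this pair; the across-period effect wins (126 vs 116 pm).
Sb > Al: period and group pull opposite ways; the down-group shift dominates (140 vs 126 pm).
Approximate values (pm): O 63, Al 126, Se 116, Sb 140.
So from smallest to largest: O < Se < Al < Sb.

O < Se < Al < Sb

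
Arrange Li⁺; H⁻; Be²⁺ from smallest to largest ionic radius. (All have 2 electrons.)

All of these have 2 electrons, so size is governed by nuclear charge alone: the more protons, the stronger the pull on the same electron cloud, and the smaller the ion.
Nuclear charges: Be²⁺ (Z=4), Li⁺ (Z=3), H⁻ (Z=1).
Smallest to largest: Be²⁺ < Li⁺ < H⁻.

Be²⁺ < Li⁺ < H⁻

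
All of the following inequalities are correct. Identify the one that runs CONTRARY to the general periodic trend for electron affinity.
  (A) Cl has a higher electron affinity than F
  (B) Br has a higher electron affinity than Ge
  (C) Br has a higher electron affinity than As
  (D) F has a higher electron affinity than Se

(A)

The general trend: electron affinity increases across a period and decreases down a group.
(A) Cl (period 3, group 17) vs F (period 2, group 17): the stated order contradicts the simple trend.
(B) Br (period 4, group 17) vs Ge (period 4, group 14): the stated order agrees with the simple trend.
(C) Br (period 4, group 17) vs As (period 4, group 15): the stated order agrees with the simple trend.
(D) F (period 2, group 17) vs Se (period 4, group 16): the stated order agrees with the simple trend.
The exception is (A): F's small 2p subshell makes the incoming electron feel strong e⁻–e⁻ repulsion, so Cl actually releases more energy on gaining an electron.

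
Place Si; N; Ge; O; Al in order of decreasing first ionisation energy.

N is in period 2, group 15; O is in period 2, group 16; Al is in period 3, group 13; Si is in period 3, group 14; Ge is in period 4, group 14.
Across a period the outer electron is held more tightly (higher IE₁); down a group it sits in a higher shell, more shielded, and comes off more easily.
These span different periods and groups, so the two trends combine.
Ge > Al: the two effects oppose for this pair; the across-period effect wins (762 vs 578 kJ/mol).
Si > Ge: they share group 14; the group trend gives Si the larger value.
O > Si: both effects reinforce here, so O is clearly the higher of the two.
N > O: this pair runs against the simple trend — see the exception note.
Note the exception: N has a higher first ionization energy than O, contrary to the simple trend — pairing an electron in O's 2p⁴ costs repulsion energy, so O ionizes more easily than half-filled N (2p³).
Tabulated first ionization energy (kJ/mol): N 1402, O 1314, Al 578, Si 786, Ge 762.
So from highest to lowest: N > O > Si > Ge > Al.

N > O > Si > Ge > Al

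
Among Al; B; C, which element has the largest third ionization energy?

C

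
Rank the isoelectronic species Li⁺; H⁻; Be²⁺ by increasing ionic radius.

All of these have 2 electrons, so size is governed by nuclear charge alone: the more protons, the stronger the pull on the same electron cloud, and the smaller the ion.
Nuclear charges: Be²⁺ (Z=4), Li⁺ (Z=3), H⁻ (Z=1).
Smallest to largest: Be²⁺ < Li⁺ < H⁻.

Be²⁺, Li⁺, H⁻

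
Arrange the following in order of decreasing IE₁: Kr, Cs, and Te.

Kr > Te > Cs

IE₁ increases left→right with effective nuclear charge and decreases top→bottom as the valence shell moves farther out.
Here both period and group differ, so the two effects have to be weighed against each other.
Te > Cs: both effects reinforce here, so Te is clearly the higher of the two.
Kr > Te: relative to Te, both the across-period and down-group shifts push Kr's first ionization energy up.
For reference (kJ/mol): Kr 1351, Te 869, Cs 376.
So from highest to lowest: Kr > Te > Cs.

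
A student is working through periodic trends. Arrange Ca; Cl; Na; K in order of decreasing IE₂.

Na > K > Cl > Ca

The second ionization energy removes an electron from the +1 ion. For each element: Ca⁺ still has 1 valence electron; Cl⁺ still has 6 valence electrons; Na⁺ is the bare [Ne] core; K⁺ is the bare [Ar] core.
Pulling an electron out of a noble-gas core costs far more than removing a remaining valence electron, so K and Na sit at the high end of IE_2.
Valence configurations: Ca⁺ [Ar]4s¹, Cl⁺ [Ne]3s²3p⁴.
Tabulated IE_2 (kJ/mol): Ca 1145, Cl 2298, Na 4562, K 3052.
So the second ionization energies run Ca < Cl < K < Na.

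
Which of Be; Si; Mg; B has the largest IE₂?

After 1 electron has been removed, what remains? Be⁺ still has 1 valence electron; Si⁺ still has 3 valence electrons; Mg⁺ still has 1 valence electron; B⁺ still has 2 valence electrons.
All are still removing valence electrons, so compare the +1 ions as you would atoms: IE_2 generally rises across a period (higher Z_eff) and falls down a group (larger shell), subject to the usual subshell exceptions.
Valence configurations: Be⁺ [He]2s¹, Si⁺ [Ne]3s²3p¹, Mg⁺ [Ne]3s¹, B⁺ [He]2s².
Tabulated IE_2 (kJ/mol): Be 1757, Si 1577, Mg 1451, B 2427.
Putting it together, IE_2: Mg < Si < Be < B.

B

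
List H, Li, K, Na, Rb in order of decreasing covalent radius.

Rb, K, Na, Li, H

H is in period 1, group 1; Li is in period 2, group 1; Na is in period 3, group 1; K is in period 4, group 1; Rb is in period 5, group 1.
Across a period the added protons contract the valence shell; down a group each new principal shell makes the atom larger.
All are in group 1, so atomic radius increases down the group.
So from largest to smallest: Rb > K > Na > Li > H.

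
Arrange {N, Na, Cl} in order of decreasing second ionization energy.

Na, N, Cl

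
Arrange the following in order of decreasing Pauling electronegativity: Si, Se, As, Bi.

Se, As, Bi, Si

Si is in period 3, group 14; As is in period 4, group 15; Se is in period 4, group 16; Bi is in period 6, group 15.
Smaller atoms with higher effective nuclear charge are more electronegative.
Neither a single period nor a single group — weigh both effects.
Bi > Si: period and group pull opposite ways; the across-period shift dominates (2.02 vs 1.90).
As > Bi: As sits above Bi in group 15, so the down-group effect alone puts As higher.
Se > As: Se lies to the right of As in period 4, so the across-period effect alone puts Se higher.
Tabulated electronegativity (Pauling): Si 1.90, As 2.18, Se 2.55, Bi 2.02.
So from highest to lowest: Se > As > Bi > Si.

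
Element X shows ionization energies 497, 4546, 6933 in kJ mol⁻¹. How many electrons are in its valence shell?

1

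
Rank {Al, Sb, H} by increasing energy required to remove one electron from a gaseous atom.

Across a period the outer electron is held more tightly (higher IE₁); down a group it sits in a higher shell, more shielded, and comes off more easily.
Here both period and group differ, so the two effects have to be weighed against each other.
Sb > Al: period and group pull opposite ways; the across-period shift dominates (831 vs 578 kJ/mol).
H > Sb: period and group pull opposite ways; the down-group shift dominates (1312 vs 831 kJ/mol).
For reference (kJ/mol): H 1312, Al 578, Sb 831.
So from lowest to highest: Al < Sb < H.

Al < Sb < H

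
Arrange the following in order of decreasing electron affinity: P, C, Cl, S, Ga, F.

C is in period 2, group 14; F is in period 2, group 17; P is in period 3, group 15; S is in period 3, group 16; Cl is in period 3, group 17; Ga is in period 4, group 13.
Adding an electron releases more energy for atoms nearer the top right (short of the noble gases).
Neither a single period nor a single group — weigh both effects.
P > Ga: relative to Ga, both the across-period and down-group shifts push P's electron affinity up.
C > P: the two effects oppose for this pair; the down-group effect wins (122 vs 72 kJ/mol).
S > C: the two effects oppose for this pair; the across-period effect wins (200 vs 122 kJ/mol).
F > S: relative to S, both the across-period and down-group shifts push F's electron affinity up.
Cl > F: this pair runs against the simple trend — see the exception note.
Note the exception: Cl has a higher electron affinity than F, contrary to the simple trend — F's small 2p subshell makes the incoming electron feel strong e⁻–e⁻ repulsion, so Cl actually releases more energy on gaining an electron.
For reference (kJ/mol): C 122, F 328, P 72, S 200, Cl 349, Ga 29.
So from highest to lowest: Cl > F > S > C > P > Ga.

Cl > F > S > C > P > Ga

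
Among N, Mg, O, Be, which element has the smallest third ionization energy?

Consider each +2 ion: N²⁺ still has 3 valence electrons; Mg²⁺ is the bare [Ne] core; O²⁺ still has 4 valence electrons; Be²⁺ is the bare [He] core.
Core electrons are held far more tightly than valence electrons, so Mg and Be top the IE_3 order.
Valence configurations: N²⁺ [He]2s²2p¹, O²⁺ [He]2s²2p².
The numbers (kJ/mol): N 4578, Mg 7733, O 5300, Be 14849.
Putting it together, IE_3: N < O < Mg < Be.

N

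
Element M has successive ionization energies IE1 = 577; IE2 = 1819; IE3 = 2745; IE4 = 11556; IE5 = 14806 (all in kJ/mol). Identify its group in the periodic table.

Group 13

Look for the largest jump between consecutive ionization energies: IE4/IE3 ≈ 4.2, far larger than any earlier ratio.
That jump marks the point where a core electron is being removed. So the atom has 3 valence electrons.
A main-group element with 3 valence electrons is in group 13.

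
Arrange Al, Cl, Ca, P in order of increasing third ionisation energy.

Al < P < Cl < Ca

IE_3 is the cost of taking one more electron from the +2 cation: Al²⁺ still has 1 valence electron; Cl²⁺ still has 5 valence electrons; Ca²⁺ is the bare [Ar] core; P²⁺ still has 3 valence electrons.
Pulling an electron out of a noble-gas core costs far more than removing a remaining valence electron, so Ca sits at the high end of IE_3.
Valence configurations: Al²⁺ [Ne]3s¹, Cl²⁺ [Ne]3s²3p³, P²⁺ [Ne]3s²3p¹.
The numbers (kJ/mol): Al 2745, Cl 3822, Ca 4912, P 2914.
Putting it together, IE_3: Al < P < Cl < Ca.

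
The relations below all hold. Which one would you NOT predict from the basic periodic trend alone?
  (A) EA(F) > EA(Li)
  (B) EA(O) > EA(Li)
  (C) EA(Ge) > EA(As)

(C)

The general trend: electron affinity increases across a period and decreases down a group.
(A) F (period 2, group 17) vs Li (period 2, group 1): the stated order agrees with the simple trend.
(B) O (period 2, group 16) vs Li (period 2, group 1): the stated order agrees with the simple trend.
(C) Ge (period 4, group 14) vs As (period 4, group 15): the stated order contradicts the simple trend.
The exception is (C): adding an electron to As's half-filled 4p³ is unfavourable, so Ge (4p²) has the more exothermic EA.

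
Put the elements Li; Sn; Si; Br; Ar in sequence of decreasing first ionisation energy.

Ar, Br, Si, Sn, Li

Li is in period 2, group 1; Si is in period 3, group 14; Ar is in period 3, group 18; Br is in period 4, group 17; Sn is in period 5, group 14.
First ionization energy rises across a period (greater Z_eff holds electrons more tightly) and falls down a group (valence electrons are farther from the nucleus).
Here both period and group differ, so the two effects have to be weighed against each other.
Sn > Li: the two effects oppose for this pair; the across-period effect wins (709 vs 520 kJ/mol).
Si > Sn: they share group 14; the group trend gives Si the larger value.
Br > Si: period and group pull opposite ways; the across-period shift dominates (1140 vs 786 kJ/mol).
Ar > Br: relative to Br, both the across-period and down-group shifts push Ar's first ionization energy up.
For reference (kJ/mol): Li 520, Si 786, Ar 1521, Br 1140, Sn 709.
So from highest to lowest: Ar > Br > Si > Sn > Li.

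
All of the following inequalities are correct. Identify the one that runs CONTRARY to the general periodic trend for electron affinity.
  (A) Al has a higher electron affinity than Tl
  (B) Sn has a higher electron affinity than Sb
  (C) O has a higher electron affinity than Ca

(B)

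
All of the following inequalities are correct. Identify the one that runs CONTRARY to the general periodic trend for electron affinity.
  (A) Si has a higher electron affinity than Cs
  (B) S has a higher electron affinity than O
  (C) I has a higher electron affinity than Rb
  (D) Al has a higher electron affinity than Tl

The general trend: electron affinity increases across a period and decreases down a group.
(A) Si (period 3, group 14) vs Cs (period 6, group 1): the stated order agrees with the simple trend.
(B) S (period 3, group 16) vs O (period 2, group 16): the stated order contradicts the simple trend.
(C) I (period 5, group 17) vs Rb (period 5, group 1): the stated order agrees with the simple trend.
(D) Al (period 3, group 13) vs Tl (period 6, group 13): the stated order agrees with the simple trend.
The exception is (B): the compact 2p subshell of O repels the added electron more than S's larger 3p does.

(B)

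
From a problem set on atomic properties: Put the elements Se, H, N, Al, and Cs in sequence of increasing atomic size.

H < N < Se < Al < Cs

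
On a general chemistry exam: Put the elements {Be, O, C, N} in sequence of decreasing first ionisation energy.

N > O > C > Be

Be is in period 2, group 2; C is in period 2, group 14; N is in period 2, group 15; O is in period 2, group 16.
Across a period the outer electron is held more tightly (higher IE₁); down a group it sits in a higher shell, more shielded, and comes off more easily.
All lie in period 2; the across-period trend (first ionization energy increases left to right) applies, with the exception below.
Note the exception: N has a higher first ionization energy than O, contrary to the simple trend — pairing an electron in O's 2p⁴ costs repulsion energy, so O ionizes more easily than half-filled N (2p³).
Approximate values (kJ/mol): Be 900, C 1086, N 1402, O 1314.
So from highest to lowest: N > O > C > Be.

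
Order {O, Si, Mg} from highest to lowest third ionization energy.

Mg > O > Si

IE_3 is the cost of taking one more electron from the +2 cation: O²⁺ still has 4 valence electrons; Si²⁺ still has 2 valence electrons; Mg²⁺ is the bare [Ne] core.
Pulling an electron out of a noble-gas core costs far more than removing a remaining valence electron, so Mg sits at the high end of IE_3.
Valence configurations: O²⁺ [He]2s²2p², Si²⁺ [Ne]3s².
The numbers (kJ/mol): O 5300, Si 3232, Mg 7733.
Putting it together, IE_3: Si < O < Mg.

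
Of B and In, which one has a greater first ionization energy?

B is in period 2, group 13; In is in period 5, group 13.
Across a period the outer electron is held more tightly (higher IE₁); down a group it sits in a higher shell, more shielded, and comes off more easily.
All are in group 13, so first ionization energy increases up the group.
So B has the greater first ionization energy (B > In).

B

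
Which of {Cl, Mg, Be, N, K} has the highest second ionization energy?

Consider each +1 ion: Cl⁺ still has 6 valence electrons; Mg⁺ still has 1 valence electron; Be⁺ still has 1 valence electron; N⁺ still has 4 valence electrons; K⁺ is the bare [Ar] core.
Core electrons are held far more tightly than valence electrons, so K tops the IE_2 order.
Valence configurations: Cl⁺ [Ne]3s²3p⁴, Mg⁺ [Ne]3s¹, Be⁺ [He]2s¹, N⁺ [He]2s²2p².
Tabulated IE_2 (kJ/mol): Cl 2298, Mg 1451, Be 1757, N 2856, K 3052.
So the second ionization energies run Mg < Be < Cl < N < K.

K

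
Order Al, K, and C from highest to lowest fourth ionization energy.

Al > C > K

Consider each +3 ion: Al³⁺ is the bare [Ne] core; K³⁺ is already 2 electrons into the core; C³⁺ still has 1 valence electron.
Usually core removal costs more than valence removal, but here the competition is close: a tightly held n=2 valence electron can cost more to remove than an n=3 core electron, so the actual values have to decide it.
Approximate IE_4 values (kJ/mol): Al 11577, K 5877, C 6223.
So the fourth ionization energies run K < C < Al.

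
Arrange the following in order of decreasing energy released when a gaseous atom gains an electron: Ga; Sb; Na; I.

Atoms with high Z_eff and room in the valence shell (especially the halogens) have the most exothermic electron affinities.
Here both period and group differ, so the two effects have to be weighed against each other.
Na > Ga: period and group pull opposite ways; the down-group shift dominates (53 vs 29 kJ/mol).
Sb > Na: period and group pull opposite ways; the across-period shift dominates (103 vs 53 kJ/mol).
I > Sb: both are in period 5; the period trend gives I the larger value.
For reference (kJ/mol): Na 53, Ga 29, Sb 103, I 295.
So from highest to lowest: I > Sb > Na > Ga.

I, Sb, Na, Ga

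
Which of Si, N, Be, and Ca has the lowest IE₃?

The third ionization energy removes an electron from the +2 ion. For each element: Si²⁺ still has 2 valence electrons; N²⁺ still has 3 valence electrons; Be²⁺ is the bare [He] core; Ca²⁺ is the bare [Ar] core.
Breaking into a closed-shell core is much more expensive than removing a leftover valence electron — Ca and Be have the largest IE_3 here.
Valence configurations: Si²⁺ [Ne]3s², N²⁺ [He]2s²2p¹.
Approximate IE_3 values (kJ/mol): Si 3232, N 4578, Be 14849, Ca 4912.
Overall IE_3 order: Si < N < Ca < Be.

Si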